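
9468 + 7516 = 16984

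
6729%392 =65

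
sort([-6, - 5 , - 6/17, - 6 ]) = [ - 6, - 6,- 5, - 6/17 ]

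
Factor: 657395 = 5^1*131479^1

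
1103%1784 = 1103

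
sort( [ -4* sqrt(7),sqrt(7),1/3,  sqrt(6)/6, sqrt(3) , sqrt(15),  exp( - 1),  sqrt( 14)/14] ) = [ - 4*sqrt( 7), sqrt(14)/14 , 1/3, exp( - 1),sqrt( 6)/6, sqrt(3), sqrt( 7),sqrt ( 15 ) ]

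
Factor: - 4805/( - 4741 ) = 5^1 * 11^ ( - 1) * 31^2*431^( - 1)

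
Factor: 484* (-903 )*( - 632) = 2^5* 3^1 * 7^1*11^2* 43^1 * 79^1 = 276216864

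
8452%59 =15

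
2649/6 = 883/2 = 441.50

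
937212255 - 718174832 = 219037423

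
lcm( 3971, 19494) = 214434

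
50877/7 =7268+1/7 =7268.14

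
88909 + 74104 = 163013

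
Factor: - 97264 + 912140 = 2^2*137^1*1487^1 = 814876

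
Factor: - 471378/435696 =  -2^(  -  3)*29^ ( - 1)*251^1 = - 251/232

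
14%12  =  2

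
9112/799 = 11 + 19/47=11.40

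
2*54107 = 108214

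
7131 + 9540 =16671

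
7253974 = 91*79714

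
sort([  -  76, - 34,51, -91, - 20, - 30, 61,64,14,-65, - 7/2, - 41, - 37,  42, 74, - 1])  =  [-91, -76,-65,- 41,- 37,- 34,-30,  -  20,-7/2, - 1, 14, 42, 51, 61, 64,74]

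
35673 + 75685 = 111358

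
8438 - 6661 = 1777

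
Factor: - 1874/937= - 2 = - 2^1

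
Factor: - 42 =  - 2^1*3^1*7^1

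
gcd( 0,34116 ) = 34116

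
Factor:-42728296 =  - 2^3*13^1*23^1*17863^1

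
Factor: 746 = 2^1*373^1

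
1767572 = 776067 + 991505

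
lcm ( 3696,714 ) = 62832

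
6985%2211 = 352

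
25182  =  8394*3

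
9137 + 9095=18232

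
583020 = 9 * 64780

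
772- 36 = 736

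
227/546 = 227/546 = 0.42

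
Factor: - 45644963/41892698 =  - 2^ ( - 1 ) * 7^1*13^1*47^( - 1)*71^(  -  1)*6277^ ( - 1)*501593^1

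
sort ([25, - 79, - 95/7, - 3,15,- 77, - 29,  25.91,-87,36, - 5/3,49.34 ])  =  [ - 87, - 79, - 77, - 29, - 95/7, - 3, - 5/3, 15,25,25.91,36,49.34] 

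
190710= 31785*6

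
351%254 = 97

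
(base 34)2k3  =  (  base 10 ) 2995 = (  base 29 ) 3g8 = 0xBB3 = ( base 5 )43440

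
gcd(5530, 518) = 14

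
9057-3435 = 5622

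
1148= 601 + 547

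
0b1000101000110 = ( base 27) 61L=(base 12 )2686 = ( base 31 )4IK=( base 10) 4422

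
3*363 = 1089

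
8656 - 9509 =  - 853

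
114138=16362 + 97776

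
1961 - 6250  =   - 4289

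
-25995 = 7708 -33703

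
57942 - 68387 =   -  10445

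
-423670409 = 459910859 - 883581268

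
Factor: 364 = 2^2*7^1*13^1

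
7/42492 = 7/42492  =  0.00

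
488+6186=6674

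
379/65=379/65  =  5.83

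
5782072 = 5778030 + 4042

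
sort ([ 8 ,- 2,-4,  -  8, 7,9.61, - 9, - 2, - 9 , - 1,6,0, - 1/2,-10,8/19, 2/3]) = [ - 10, - 9, - 9, - 8,- 4, - 2 , - 2,-1, - 1/2,0,8/19,2/3, 6 , 7,  8,9.61] 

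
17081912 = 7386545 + 9695367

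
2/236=1/118 = 0.01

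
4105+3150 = 7255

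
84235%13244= 4771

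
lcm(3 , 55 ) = 165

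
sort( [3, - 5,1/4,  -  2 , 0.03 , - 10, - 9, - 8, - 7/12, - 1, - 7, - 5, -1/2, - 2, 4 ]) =[ - 10, - 9 ,  -  8, - 7, - 5, - 5, - 2, - 2, - 1, - 7/12, - 1/2,0.03, 1/4,3,  4]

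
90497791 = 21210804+69286987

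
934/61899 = 934/61899 = 0.02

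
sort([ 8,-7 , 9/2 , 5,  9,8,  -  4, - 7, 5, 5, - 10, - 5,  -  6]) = [ - 10, - 7, - 7,-6, - 5, - 4,9/2,  5,5,5,8, 8,9]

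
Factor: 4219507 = 4219507^1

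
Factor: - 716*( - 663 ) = 474708 = 2^2*3^1*13^1 * 17^1  *179^1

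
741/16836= 247/5612 =0.04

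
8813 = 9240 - 427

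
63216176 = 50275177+12940999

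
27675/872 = 31 + 643/872 = 31.74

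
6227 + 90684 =96911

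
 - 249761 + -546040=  - 795801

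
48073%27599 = 20474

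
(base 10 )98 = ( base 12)82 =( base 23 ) 46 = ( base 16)62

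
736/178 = 4 + 12/89 = 4.13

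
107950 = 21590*5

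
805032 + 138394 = 943426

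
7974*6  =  47844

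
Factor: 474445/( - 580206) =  - 2^( -1 )* 3^( - 1)*5^1*11^(-1)*59^( - 1)*149^( -1) * 94889^1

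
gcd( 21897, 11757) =3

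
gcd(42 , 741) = 3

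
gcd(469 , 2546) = 67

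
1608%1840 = 1608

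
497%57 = 41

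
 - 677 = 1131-1808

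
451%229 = 222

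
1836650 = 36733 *50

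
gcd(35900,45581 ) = 1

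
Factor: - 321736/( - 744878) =2^2*23^( - 1)*131^1*307^1*16193^( - 1 )=160868/372439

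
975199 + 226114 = 1201313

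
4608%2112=384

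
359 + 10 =369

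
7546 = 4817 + 2729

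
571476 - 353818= 217658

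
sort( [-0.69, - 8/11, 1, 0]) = [-8/11, - 0.69 , 0,1] 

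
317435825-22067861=295367964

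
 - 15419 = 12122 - 27541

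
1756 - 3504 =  - 1748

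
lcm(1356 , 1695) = 6780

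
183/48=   3 + 13/16=3.81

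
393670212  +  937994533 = 1331664745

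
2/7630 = 1/3815 = 0.00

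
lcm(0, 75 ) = 0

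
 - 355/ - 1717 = 355/1717 =0.21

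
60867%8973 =7029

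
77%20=17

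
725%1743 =725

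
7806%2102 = 1500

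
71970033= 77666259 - 5696226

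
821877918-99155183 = 722722735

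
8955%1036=667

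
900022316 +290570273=1190592589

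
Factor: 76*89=2^2* 19^1*89^1 =6764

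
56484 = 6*9414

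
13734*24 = 329616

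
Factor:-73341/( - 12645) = 5^(-1)*29^1 =29/5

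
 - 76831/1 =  - 76831=-76831.00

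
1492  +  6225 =7717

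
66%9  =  3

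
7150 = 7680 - 530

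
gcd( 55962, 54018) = 18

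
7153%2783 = 1587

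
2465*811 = 1999115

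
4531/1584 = 2+1363/1584 = 2.86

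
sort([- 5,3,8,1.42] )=[-5,  1.42,3  ,  8 ] 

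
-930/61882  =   - 1+ 30476/30941 = - 0.02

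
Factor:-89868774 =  - 2^1* 3^1 * 23^1*651223^1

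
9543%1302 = 429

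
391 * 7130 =2787830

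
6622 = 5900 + 722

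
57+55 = 112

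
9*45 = 405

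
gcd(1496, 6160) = 88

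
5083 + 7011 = 12094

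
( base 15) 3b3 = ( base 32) QB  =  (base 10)843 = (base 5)11333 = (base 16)34b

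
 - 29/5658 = - 29/5658 = - 0.01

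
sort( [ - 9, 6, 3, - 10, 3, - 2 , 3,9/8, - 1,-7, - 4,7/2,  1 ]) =[-10, - 9, - 7, - 4, - 2, - 1,1, 9/8,  3, 3, 3,  7/2, 6 ] 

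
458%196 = 66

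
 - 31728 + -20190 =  - 51918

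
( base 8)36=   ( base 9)33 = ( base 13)24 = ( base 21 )19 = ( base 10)30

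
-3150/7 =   -  450 =-450.00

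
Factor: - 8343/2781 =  - 3 = -3^1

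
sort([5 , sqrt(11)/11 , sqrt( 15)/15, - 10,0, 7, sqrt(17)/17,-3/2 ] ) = [ - 10, - 3/2, 0,sqrt(17)/17,sqrt( 15)/15 , sqrt( 11) /11,5, 7]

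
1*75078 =75078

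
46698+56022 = 102720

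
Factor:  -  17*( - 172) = 2^2  *17^1  *43^1 = 2924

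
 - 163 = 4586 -4749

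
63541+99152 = 162693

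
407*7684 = 3127388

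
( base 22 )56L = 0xA0D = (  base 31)2L0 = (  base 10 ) 2573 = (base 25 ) 42n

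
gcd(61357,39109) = 1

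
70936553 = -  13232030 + 84168583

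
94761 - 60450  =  34311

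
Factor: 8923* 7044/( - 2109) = -2^2 * 19^ ( - 1)*37^( - 1)*587^1*8923^1 =- 20951204/703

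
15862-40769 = - 24907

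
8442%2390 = 1272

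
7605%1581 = 1281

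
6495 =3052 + 3443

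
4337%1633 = 1071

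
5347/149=5347/149 = 35.89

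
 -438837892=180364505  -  619202397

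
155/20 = 31/4 = 7.75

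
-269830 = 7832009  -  8101839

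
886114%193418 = 112442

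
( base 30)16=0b100100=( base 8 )44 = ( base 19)1H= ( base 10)36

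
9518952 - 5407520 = 4111432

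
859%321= 217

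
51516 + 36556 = 88072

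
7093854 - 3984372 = 3109482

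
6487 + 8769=15256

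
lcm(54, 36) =108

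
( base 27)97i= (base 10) 6768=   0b1101001110000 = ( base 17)1672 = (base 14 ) 2676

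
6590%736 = 702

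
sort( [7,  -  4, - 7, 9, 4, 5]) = [ - 7, -4,4,5, 7, 9]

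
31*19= 589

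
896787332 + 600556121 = 1497343453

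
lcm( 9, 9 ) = 9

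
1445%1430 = 15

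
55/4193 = 55/4193 =0.01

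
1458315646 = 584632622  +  873683024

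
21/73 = 21/73 = 0.29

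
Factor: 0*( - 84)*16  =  0^1=0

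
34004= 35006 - 1002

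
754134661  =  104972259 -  - 649162402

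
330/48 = 6 + 7/8 = 6.88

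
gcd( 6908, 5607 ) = 1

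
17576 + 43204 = 60780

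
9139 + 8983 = 18122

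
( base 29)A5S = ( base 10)8583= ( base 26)CI3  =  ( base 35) 708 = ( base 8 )20607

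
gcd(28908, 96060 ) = 12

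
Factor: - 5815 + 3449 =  - 2^1*7^1*13^2 = -2366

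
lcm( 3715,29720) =29720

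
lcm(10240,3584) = 71680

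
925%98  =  43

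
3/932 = 3/932= 0.00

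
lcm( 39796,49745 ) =198980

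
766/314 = 2 + 69/157 = 2.44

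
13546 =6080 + 7466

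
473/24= 473/24= 19.71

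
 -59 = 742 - 801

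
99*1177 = 116523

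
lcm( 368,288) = 6624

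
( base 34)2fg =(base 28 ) 3ha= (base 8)5426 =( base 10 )2838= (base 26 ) 454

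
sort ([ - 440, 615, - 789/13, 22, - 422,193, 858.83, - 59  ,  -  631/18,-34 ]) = [ - 440, - 422, - 789/13, - 59,  -  631/18, - 34,22, 193,  615,858.83]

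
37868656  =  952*39778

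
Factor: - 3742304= - 2^5*83^1*1409^1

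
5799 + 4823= 10622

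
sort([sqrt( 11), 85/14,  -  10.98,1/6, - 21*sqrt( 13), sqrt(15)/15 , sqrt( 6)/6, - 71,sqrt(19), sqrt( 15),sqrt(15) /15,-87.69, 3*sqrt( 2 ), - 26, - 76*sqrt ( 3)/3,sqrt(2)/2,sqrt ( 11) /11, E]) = [ - 87.69 ,  -  21*sqrt(13), - 71, - 76*sqrt(3) /3, - 26, - 10.98, 1/6, sqrt (15) /15, sqrt(15)/15, sqrt( 11 ) /11,sqrt( 6 ) /6, sqrt(2) /2,E, sqrt(11), sqrt( 15), 3 * sqrt ( 2), sqrt(19) , 85/14 ] 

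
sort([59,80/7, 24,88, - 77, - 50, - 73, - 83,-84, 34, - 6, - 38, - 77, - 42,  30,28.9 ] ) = [ - 84, - 83,-77, - 77, - 73, - 50, - 42, - 38 , - 6, 80/7,24,28.9,  30,34, 59,88 ] 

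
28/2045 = 28/2045 =0.01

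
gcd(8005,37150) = 5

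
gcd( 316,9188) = 4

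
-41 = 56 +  - 97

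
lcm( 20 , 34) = 340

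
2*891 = 1782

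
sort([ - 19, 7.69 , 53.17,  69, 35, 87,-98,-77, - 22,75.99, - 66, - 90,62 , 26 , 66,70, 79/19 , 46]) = [ - 98 , - 90, - 77, - 66,-22, - 19 , 79/19,7.69,26 , 35 , 46, 53.17,62, 66,69, 70,75.99,87]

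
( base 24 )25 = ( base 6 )125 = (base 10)53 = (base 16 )35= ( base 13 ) 41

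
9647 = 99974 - 90327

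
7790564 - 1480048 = 6310516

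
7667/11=697 =697.00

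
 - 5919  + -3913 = -9832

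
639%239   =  161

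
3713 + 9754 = 13467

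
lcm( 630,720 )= 5040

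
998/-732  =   - 499/366 = - 1.36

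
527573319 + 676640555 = 1204213874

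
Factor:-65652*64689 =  - 2^2*3^2*5471^1*21563^1 = - 4246962228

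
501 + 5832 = 6333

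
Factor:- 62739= - 3^2*6971^1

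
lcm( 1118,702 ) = 30186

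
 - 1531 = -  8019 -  - 6488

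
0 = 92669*0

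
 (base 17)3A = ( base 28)25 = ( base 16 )3D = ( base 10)61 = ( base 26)29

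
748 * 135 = 100980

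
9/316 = 9/316  =  0.03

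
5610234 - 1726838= 3883396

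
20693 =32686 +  - 11993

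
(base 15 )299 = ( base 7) 1506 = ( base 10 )594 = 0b1001010010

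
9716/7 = 1388 = 1388.00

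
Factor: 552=2^3*3^1  *23^1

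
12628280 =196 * 64430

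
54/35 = 54/35 = 1.54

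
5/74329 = 5/74329 =0.00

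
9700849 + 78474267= 88175116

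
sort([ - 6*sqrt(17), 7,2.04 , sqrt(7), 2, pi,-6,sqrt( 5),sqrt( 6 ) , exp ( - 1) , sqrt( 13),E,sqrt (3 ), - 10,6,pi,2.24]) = [ - 6*sqrt(17), - 10, - 6,  exp(- 1), sqrt(3 ),2, 2.04, sqrt( 5) , 2.24,sqrt( 6 ) , sqrt (7 ),E,pi , pi,sqrt( 13) , 6,7]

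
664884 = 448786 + 216098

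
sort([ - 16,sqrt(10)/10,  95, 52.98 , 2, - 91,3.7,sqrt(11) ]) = [ - 91,  -  16 , sqrt( 10)/10, 2,sqrt ( 11),  3.7, 52.98, 95]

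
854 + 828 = 1682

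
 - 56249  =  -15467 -40782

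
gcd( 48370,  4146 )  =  1382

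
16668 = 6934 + 9734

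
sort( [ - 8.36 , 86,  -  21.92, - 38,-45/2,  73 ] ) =[ - 38  , - 45/2, - 21.92,  -  8.36,  73, 86] 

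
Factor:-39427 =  - 89^1 * 443^1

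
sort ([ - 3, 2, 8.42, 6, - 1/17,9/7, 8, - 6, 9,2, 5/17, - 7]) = [-7, - 6 , - 3, - 1/17, 5/17,9/7, 2, 2, 6,  8,8.42 , 9 ] 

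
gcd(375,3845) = 5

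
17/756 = 17/756  =  0.02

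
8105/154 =52 + 97/154 = 52.63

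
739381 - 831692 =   -  92311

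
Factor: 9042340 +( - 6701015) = 5^2*7^1*17^1*787^1 = 2341325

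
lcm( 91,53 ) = 4823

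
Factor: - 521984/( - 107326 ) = 2^7*103^( - 1)*521^ ( - 1 ) *2039^1 = 260992/53663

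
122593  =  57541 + 65052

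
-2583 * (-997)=2575251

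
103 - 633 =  - 530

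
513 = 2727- 2214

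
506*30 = 15180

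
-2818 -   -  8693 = 5875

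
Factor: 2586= 2^1*3^1 * 431^1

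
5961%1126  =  331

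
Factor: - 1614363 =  - 3^1*538121^1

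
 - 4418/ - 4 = 1104 +1/2 =1104.50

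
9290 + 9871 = 19161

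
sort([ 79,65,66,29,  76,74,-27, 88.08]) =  [ - 27,  29,65, 66,  74, 76, 79,88.08 ] 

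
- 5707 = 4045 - 9752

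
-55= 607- 662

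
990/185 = 198/37  =  5.35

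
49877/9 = 5541 + 8/9 =5541.89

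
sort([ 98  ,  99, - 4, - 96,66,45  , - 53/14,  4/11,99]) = [ - 96 , - 4, - 53/14, 4/11, 45,66,98,  99,  99]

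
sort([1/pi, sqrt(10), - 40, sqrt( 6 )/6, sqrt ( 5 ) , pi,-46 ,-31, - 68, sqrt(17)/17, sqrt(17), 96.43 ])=[ - 68 ,- 46, - 40,  -  31, sqrt (17 ) /17,1/pi , sqrt ( 6)/6,sqrt( 5), pi, sqrt(10), sqrt( 17),96.43 ]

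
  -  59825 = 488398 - 548223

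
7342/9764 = 3671/4882=0.75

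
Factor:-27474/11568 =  - 2^( - 3)*19^1 = - 19/8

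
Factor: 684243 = 3^2*7^1*10861^1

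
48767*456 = 22237752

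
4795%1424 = 523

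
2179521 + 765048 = 2944569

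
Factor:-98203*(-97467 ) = 9571551801= 3^1*7^1*53^1*613^1*14029^1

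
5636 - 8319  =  -2683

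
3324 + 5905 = 9229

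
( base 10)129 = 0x81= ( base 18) 73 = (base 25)54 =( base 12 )a9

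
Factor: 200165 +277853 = 2^1*59^1*4051^1 = 478018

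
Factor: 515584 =2^9*19^1*53^1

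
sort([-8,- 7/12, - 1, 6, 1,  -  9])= [ - 9, - 8,-1, - 7/12,1,6 ]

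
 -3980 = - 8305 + 4325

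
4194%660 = 234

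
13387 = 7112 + 6275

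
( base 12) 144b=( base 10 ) 2363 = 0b100100111011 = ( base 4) 210323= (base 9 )3215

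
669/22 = 30 + 9/22 =30.41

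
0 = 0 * 211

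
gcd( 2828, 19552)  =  4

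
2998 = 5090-2092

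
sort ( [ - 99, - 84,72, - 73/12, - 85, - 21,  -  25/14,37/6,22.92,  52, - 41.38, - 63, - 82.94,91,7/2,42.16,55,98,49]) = [ - 99, - 85, - 84, - 82.94, - 63 , - 41.38, - 21, - 73/12, - 25/14,7/2,37/6, 22.92 , 42.16,49,52,55,72, 91,98 ]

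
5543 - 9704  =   - 4161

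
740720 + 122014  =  862734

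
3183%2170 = 1013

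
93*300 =27900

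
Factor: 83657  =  7^1*17^1*19^1*37^1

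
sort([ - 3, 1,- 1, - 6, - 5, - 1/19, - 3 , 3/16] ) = [ - 6 , - 5,-3,-3, - 1, -1/19, 3/16, 1 ] 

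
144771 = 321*451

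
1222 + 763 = 1985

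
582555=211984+370571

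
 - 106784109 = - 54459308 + -52324801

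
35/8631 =5/1233= 0.00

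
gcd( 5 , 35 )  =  5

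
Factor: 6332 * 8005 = 50687660 = 2^2 * 5^1*1583^1*1601^1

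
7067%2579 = 1909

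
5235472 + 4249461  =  9484933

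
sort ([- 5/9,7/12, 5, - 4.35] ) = [ - 4.35, - 5/9 , 7/12,5]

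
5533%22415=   5533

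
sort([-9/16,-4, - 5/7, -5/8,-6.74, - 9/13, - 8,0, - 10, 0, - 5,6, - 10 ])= [ - 10 , - 10, - 8, - 6.74, - 5,  -  4, - 5/7, - 9/13, - 5/8, - 9/16,0, 0,  6]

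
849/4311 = 283/1437 = 0.20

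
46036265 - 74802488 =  -28766223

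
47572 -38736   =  8836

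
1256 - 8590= - 7334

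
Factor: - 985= - 5^1*197^1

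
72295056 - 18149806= 54145250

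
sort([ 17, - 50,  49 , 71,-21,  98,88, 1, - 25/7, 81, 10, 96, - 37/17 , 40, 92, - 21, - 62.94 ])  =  [-62.94,-50,  -  21, - 21, - 25/7,-37/17,  1,10, 17,40,  49,71, 81,88 , 92, 96,98 ]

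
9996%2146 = 1412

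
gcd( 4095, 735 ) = 105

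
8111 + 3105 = 11216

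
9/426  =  3/142 = 0.02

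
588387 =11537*51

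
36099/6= 6016 + 1/2 = 6016.50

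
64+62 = 126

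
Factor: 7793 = 7793^1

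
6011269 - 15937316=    - 9926047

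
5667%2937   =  2730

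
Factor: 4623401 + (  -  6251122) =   -  1627721  =  - 89^1 *18289^1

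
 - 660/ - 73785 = 44/4919  =  0.01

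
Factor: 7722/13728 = 2^ (- 4 )  *  3^2= 9/16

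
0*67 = 0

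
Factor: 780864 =2^6*3^1*7^2*83^1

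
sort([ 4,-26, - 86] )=[  -  86,- 26,4] 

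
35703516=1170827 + 34532689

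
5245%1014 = 175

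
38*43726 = 1661588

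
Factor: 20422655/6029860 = 2^( - 2 )  *  11^1*301493^( - 1 )*371321^1 = 4084531/1205972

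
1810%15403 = 1810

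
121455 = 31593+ 89862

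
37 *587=21719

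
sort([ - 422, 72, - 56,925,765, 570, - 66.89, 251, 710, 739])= [ - 422 ,-66.89,-56, 72,  251, 570,710,739, 765,925 ]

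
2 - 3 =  - 1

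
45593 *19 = 866267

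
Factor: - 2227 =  - 17^1* 131^1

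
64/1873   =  64/1873 = 0.03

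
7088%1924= 1316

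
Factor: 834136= 2^3*127^1 * 821^1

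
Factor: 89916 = 2^2*3^1*59^1*127^1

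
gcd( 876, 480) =12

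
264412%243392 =21020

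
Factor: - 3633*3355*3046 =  - 37126825890 = -2^1*3^1*5^1*7^1* 11^1*61^1*173^1*1523^1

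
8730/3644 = 2 + 721/1822 = 2.40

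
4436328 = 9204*482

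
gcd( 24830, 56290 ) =130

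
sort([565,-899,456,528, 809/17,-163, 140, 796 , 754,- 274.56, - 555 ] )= [ - 899,- 555,-274.56, - 163, 809/17 , 140, 456, 528, 565,  754,796] 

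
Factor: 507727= 11^1*101^1*457^1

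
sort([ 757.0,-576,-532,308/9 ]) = [ - 576, - 532,  308/9,757.0 ] 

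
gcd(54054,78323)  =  7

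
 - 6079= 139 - 6218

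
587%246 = 95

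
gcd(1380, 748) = 4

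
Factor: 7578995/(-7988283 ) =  - 3^ ( -2 )*5^1*17^(- 1)*109^( - 1 )*479^( - 1)*1187^1*1277^1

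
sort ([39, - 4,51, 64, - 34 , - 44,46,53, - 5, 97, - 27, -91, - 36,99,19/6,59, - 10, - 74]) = [ - 91,-74, - 44, - 36, - 34, - 27,-10,-5, - 4, 19/6 , 39,  46, 51, 53 , 59,64 , 97,99 ]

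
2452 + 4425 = 6877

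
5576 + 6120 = 11696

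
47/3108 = 47/3108 = 0.02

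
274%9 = 4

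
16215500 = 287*56500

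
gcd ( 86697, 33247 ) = 1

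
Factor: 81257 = 11^1*83^1 *89^1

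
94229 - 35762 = 58467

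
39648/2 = 19824 = 19824.00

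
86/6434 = 43/3217 = 0.01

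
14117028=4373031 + 9743997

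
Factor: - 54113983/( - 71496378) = 2^(- 1 )*3^(  -  3)*  7^2*11^2*9127^1*1324007^( - 1)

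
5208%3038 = 2170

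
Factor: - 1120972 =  - 2^2*280243^1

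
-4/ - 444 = 1/111 = 0.01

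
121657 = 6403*19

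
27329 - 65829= -38500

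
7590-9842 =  - 2252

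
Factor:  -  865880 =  - 2^3*5^1*21647^1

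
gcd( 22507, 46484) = 1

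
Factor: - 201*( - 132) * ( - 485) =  - 12868020 =- 2^2*3^2*5^1 * 11^1* 67^1 * 97^1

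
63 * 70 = 4410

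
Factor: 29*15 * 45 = 3^3*5^2 *29^1 =19575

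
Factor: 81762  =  2^1*3^1 * 13627^1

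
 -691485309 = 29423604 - 720908913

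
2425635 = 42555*57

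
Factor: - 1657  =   - 1657^1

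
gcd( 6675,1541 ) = 1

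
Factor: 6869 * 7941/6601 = 54546729/6601 =3^1*7^( - 1)*23^( - 1)*41^( - 1)*2647^1*6869^1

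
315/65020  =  63/13004  =  0.00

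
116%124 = 116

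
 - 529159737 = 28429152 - 557588889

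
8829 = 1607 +7222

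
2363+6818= 9181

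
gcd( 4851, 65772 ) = 63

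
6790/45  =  150 + 8/9 = 150.89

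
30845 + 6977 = 37822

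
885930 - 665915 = 220015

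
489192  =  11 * 44472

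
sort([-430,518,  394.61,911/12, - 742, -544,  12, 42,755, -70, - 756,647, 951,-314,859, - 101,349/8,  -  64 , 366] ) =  [ - 756, - 742, - 544, - 430, - 314, - 101, - 70, - 64,12,  42,349/8,911/12,366,  394.61,518,647,755,859, 951]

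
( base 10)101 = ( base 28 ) 3h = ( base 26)3N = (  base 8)145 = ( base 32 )35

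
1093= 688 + 405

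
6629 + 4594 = 11223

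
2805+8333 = 11138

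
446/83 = 446/83  =  5.37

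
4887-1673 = 3214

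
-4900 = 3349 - 8249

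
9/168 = 3/56 = 0.05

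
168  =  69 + 99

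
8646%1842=1278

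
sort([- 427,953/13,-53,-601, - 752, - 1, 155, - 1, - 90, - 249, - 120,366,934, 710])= [ - 752 ,  -  601,  -  427, - 249 , - 120,-90 , - 53, - 1, - 1, 953/13 , 155 , 366, 710, 934] 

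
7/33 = 7/33 = 0.21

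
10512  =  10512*1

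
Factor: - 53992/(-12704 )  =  2^( -2)*17^1 = 17/4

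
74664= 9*8296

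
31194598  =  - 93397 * (- 334 ) 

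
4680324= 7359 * 636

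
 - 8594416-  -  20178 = -8574238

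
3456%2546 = 910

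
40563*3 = 121689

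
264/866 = 132/433 =0.30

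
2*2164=4328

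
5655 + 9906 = 15561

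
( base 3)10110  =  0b1011101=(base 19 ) 4h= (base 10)93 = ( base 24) 3L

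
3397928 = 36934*92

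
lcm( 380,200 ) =3800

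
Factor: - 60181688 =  - 2^3 * 7^1*1074673^1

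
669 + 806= 1475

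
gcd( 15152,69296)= 16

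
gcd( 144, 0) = 144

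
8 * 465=3720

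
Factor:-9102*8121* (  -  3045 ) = 225078306390 =2^1*3^3 * 5^1 *7^1 * 29^1*37^1*41^1 * 2707^1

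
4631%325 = 81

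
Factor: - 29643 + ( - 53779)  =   - 83422=- 2^1*53^1*787^1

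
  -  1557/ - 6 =259 + 1/2= 259.50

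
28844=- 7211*( - 4 ) 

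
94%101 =94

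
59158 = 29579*2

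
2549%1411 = 1138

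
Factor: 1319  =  1319^1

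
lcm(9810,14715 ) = 29430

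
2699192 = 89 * 30328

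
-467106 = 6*( - 77851)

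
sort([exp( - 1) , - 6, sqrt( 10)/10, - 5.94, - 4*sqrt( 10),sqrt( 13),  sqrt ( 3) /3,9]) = [ -4*sqrt(10), - 6, - 5.94, sqrt(10)/10,exp(-1),sqrt( 3)/3 , sqrt( 13),  9]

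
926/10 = 463/5 = 92.60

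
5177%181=109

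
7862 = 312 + 7550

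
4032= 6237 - 2205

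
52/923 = 4/71 = 0.06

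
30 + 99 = 129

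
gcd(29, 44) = 1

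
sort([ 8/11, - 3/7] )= [ - 3/7, 8/11]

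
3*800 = 2400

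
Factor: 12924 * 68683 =2^2*3^2 * 359^1*68683^1= 887659092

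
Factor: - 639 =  - 3^2*71^1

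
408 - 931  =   - 523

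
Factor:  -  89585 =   -  5^1*19^1*23^1*41^1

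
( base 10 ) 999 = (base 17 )37d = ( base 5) 12444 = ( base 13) 5bb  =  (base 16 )3E7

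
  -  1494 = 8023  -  9517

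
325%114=97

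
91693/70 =1309 + 9/10 = 1309.90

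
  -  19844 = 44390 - 64234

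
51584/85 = 51584/85 = 606.87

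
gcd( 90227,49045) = 1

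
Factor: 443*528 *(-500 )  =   - 2^6 * 3^1*  5^3 * 11^1*443^1= - 116952000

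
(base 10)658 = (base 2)1010010010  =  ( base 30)ls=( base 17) 24c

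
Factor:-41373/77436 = -4597/8604 = - 2^(  -  2)*3^( - 2)*239^( - 1 ) * 4597^1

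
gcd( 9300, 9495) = 15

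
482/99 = 4  +  86/99 = 4.87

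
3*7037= 21111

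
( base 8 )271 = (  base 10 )185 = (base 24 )7h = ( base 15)C5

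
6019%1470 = 139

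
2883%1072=739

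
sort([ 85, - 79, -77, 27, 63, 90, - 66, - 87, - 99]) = [ - 99,-87, - 79, - 77,-66, 27,  63,  85, 90] 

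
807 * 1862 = 1502634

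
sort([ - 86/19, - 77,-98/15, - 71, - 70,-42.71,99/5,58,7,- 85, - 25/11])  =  [ - 85 ,  -  77, - 71,-70 , - 42.71,- 98/15, - 86/19,  -  25/11,7, 99/5,58 ]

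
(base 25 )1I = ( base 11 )3A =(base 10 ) 43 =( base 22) 1l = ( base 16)2B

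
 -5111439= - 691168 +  - 4420271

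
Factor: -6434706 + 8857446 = 2422740=   2^2 *3^1*5^1 * 149^1 * 271^1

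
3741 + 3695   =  7436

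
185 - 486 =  - 301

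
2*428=856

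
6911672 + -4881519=2030153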